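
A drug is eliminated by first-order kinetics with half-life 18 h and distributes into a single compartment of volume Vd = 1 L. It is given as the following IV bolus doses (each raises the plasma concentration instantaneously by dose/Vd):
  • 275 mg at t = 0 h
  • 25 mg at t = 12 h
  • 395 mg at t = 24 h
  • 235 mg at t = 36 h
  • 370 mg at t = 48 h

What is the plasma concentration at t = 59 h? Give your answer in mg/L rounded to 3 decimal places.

k = ln 2 / 18 = 0.03851 per h
Dose 1 (275 mg at t=0 h): 275·exp(−0.03851·59) = 28.355 mg/L
Dose 2 (25 mg at t=12 h): 25·exp(−0.03851·47) = 4.092 mg/L
Dose 3 (395 mg at t=24 h): 395·exp(−0.03851·35) = 102.627 mg/L
Dose 4 (235 mg at t=36 h): 235·exp(−0.03851·23) = 96.921 mg/L
Dose 5 (370 mg at t=48 h): 370·exp(−0.03851·11) = 242.236 mg/L
C(59) = 28.355 + 4.092 + 102.627 + 96.921 + 242.236 = 474.231 mg/L

474.231 mg/L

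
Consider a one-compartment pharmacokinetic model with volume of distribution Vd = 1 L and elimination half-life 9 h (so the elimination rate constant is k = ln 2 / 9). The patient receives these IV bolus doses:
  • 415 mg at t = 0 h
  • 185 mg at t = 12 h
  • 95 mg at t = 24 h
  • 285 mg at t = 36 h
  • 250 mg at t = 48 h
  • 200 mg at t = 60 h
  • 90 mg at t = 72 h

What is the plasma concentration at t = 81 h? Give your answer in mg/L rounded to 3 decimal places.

116.177 mg/L

k = ln 2 / 9 = 0.07702 per h
Dose 1 (415 mg at t=0 h): 415·exp(−0.07702·81) = 0.811 mg/L
Dose 2 (185 mg at t=12 h): 185·exp(−0.07702·69) = 0.910 mg/L
Dose 3 (95 mg at t=24 h): 95·exp(−0.07702·57) = 1.178 mg/L
Dose 4 (285 mg at t=36 h): 285·exp(−0.07702·45) = 8.906 mg/L
Dose 5 (250 mg at t=48 h): 250·exp(−0.07702·33) = 19.686 mg/L
Dose 6 (200 mg at t=60 h): 200·exp(−0.07702·21) = 39.685 mg/L
Dose 7 (90 mg at t=72 h): 90·exp(−0.07702·9) = 45.000 mg/L
C(81) = 0.811 + 0.910 + 1.178 + 8.906 + 19.686 + 39.685 + 45.000 = 116.177 mg/L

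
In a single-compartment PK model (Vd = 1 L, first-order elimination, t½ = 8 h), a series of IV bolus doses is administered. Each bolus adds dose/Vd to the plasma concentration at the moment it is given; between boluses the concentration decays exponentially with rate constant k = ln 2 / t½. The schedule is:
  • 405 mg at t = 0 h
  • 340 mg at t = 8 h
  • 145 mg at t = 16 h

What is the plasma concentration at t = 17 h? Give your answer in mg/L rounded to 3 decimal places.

k = ln 2 / 8 = 0.08664 per h
Dose 1 (405 mg at t=0 h): 405·exp(−0.08664·17) = 92.847 mg/L
Dose 2 (340 mg at t=8 h): 340·exp(−0.08664·9) = 155.891 mg/L
Dose 3 (145 mg at t=16 h): 145·exp(−0.08664·1) = 132.966 mg/L
C(17) = 92.847 + 155.891 + 132.966 = 381.703 mg/L

381.703 mg/L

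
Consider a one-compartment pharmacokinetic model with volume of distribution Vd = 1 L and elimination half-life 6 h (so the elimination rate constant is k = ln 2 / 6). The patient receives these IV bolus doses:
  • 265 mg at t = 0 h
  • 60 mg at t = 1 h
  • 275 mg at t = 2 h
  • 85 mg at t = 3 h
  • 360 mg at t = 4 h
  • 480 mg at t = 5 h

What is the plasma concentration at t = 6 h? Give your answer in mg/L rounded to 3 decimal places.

k = ln 2 / 6 = 0.11552 per h
Dose 1 (265 mg at t=0 h): 265·exp(−0.11552·6) = 132.500 mg/L
Dose 2 (60 mg at t=1 h): 60·exp(−0.11552·5) = 33.674 mg/L
Dose 3 (275 mg at t=2 h): 275·exp(−0.11552·4) = 173.239 mg/L
Dose 4 (85 mg at t=3 h): 85·exp(−0.11552·3) = 60.104 mg/L
Dose 5 (360 mg at t=4 h): 360·exp(−0.11552·2) = 285.732 mg/L
Dose 6 (480 mg at t=5 h): 480·exp(−0.11552·1) = 427.631 mg/L
C(6) = 132.500 + 33.674 + 173.239 + 60.104 + 285.732 + 427.631 = 1112.881 mg/L

1112.881 mg/L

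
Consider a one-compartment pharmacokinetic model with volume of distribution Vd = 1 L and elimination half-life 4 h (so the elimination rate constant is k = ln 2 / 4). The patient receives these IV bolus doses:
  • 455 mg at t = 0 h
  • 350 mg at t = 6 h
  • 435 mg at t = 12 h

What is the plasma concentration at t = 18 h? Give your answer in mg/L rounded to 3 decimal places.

217.654 mg/L

k = ln 2 / 4 = 0.17329 per h
Dose 1 (455 mg at t=0 h): 455·exp(−0.17329·18) = 20.108 mg/L
Dose 2 (350 mg at t=6 h): 350·exp(−0.17329·12) = 43.750 mg/L
Dose 3 (435 mg at t=12 h): 435·exp(−0.17329·6) = 153.796 mg/L
C(18) = 20.108 + 43.750 + 153.796 = 217.654 mg/L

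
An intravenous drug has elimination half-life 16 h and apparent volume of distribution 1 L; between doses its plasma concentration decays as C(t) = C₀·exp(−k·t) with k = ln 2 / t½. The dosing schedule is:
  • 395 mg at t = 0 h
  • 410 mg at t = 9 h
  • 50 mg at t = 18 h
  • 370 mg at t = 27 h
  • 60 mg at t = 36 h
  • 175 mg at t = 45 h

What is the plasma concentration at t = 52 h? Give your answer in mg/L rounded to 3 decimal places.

401.118 mg/L

k = ln 2 / 16 = 0.04332 per h
Dose 1 (395 mg at t=0 h): 395·exp(−0.04332·52) = 41.519 mg/L
Dose 2 (410 mg at t=9 h): 410·exp(−0.04332·43) = 63.645 mg/L
Dose 3 (50 mg at t=18 h): 50·exp(−0.04332·34) = 11.463 mg/L
Dose 4 (370 mg at t=27 h): 370·exp(−0.04332·25) = 125.269 mg/L
Dose 5 (60 mg at t=36 h): 60·exp(−0.04332·16) = 30.000 mg/L
Dose 6 (175 mg at t=45 h): 175·exp(−0.04332·7) = 129.222 mg/L
C(52) = 41.519 + 63.645 + 11.463 + 125.269 + 30.000 + 129.222 = 401.118 mg/L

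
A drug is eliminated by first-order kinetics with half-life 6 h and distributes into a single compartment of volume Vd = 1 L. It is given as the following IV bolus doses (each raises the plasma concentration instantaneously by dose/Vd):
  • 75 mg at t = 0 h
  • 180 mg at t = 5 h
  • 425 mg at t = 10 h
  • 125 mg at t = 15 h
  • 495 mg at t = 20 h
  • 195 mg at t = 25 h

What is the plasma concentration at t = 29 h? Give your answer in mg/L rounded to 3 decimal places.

383.864 mg/L

k = ln 2 / 6 = 0.11552 per h
Dose 1 (75 mg at t=0 h): 75·exp(−0.11552·29) = 2.631 mg/L
Dose 2 (180 mg at t=5 h): 180·exp(−0.11552·24) = 11.250 mg/L
Dose 3 (425 mg at t=10 h): 425·exp(−0.11552·19) = 47.329 mg/L
Dose 4 (125 mg at t=15 h): 125·exp(−0.11552·14) = 24.803 mg/L
Dose 5 (495 mg at t=20 h): 495·exp(−0.11552·9) = 175.009 mg/L
Dose 6 (195 mg at t=25 h): 195·exp(−0.11552·4) = 122.842 mg/L
C(29) = 2.631 + 11.250 + 47.329 + 24.803 + 175.009 + 122.842 = 383.864 mg/L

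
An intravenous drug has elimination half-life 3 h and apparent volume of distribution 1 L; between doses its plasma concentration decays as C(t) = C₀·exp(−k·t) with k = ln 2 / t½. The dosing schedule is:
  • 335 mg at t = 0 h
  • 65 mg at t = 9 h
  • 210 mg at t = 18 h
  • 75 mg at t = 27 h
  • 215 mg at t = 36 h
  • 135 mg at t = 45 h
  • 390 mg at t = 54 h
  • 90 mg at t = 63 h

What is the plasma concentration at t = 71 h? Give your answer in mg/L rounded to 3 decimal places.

22.254 mg/L

k = ln 2 / 3 = 0.23105 per h
Dose 1 (335 mg at t=0 h): 335·exp(−0.23105·71) = 0.000 mg/L
Dose 2 (65 mg at t=9 h): 65·exp(−0.23105·62) = 0.000 mg/L
Dose 3 (210 mg at t=18 h): 210·exp(−0.23105·53) = 0.001 mg/L
Dose 4 (75 mg at t=27 h): 75·exp(−0.23105·44) = 0.003 mg/L
Dose 5 (215 mg at t=36 h): 215·exp(−0.23105·35) = 0.066 mg/L
Dose 6 (135 mg at t=45 h): 135·exp(−0.23105·26) = 0.332 mg/L
Dose 7 (390 mg at t=54 h): 390·exp(−0.23105·17) = 7.678 mg/L
Dose 8 (90 mg at t=63 h): 90·exp(−0.23105·8) = 14.174 mg/L
C(71) = 0.000 + 0.000 + 0.001 + 0.003 + 0.066 + 0.332 + 7.678 + 14.174 = 22.254 mg/L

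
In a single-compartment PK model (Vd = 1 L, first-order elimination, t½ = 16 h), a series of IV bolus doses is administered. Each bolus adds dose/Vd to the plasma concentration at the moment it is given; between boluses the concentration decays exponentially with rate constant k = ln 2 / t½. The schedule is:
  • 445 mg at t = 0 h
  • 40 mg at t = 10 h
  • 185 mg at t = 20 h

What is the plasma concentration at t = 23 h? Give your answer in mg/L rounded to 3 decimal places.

k = ln 2 / 16 = 0.04332 per h
Dose 1 (445 mg at t=0 h): 445·exp(−0.04332·23) = 164.297 mg/L
Dose 2 (40 mg at t=10 h): 40·exp(−0.04332·13) = 22.776 mg/L
Dose 3 (185 mg at t=20 h): 185·exp(−0.04332·3) = 162.453 mg/L
C(23) = 164.297 + 22.776 + 162.453 = 349.526 mg/L

349.526 mg/L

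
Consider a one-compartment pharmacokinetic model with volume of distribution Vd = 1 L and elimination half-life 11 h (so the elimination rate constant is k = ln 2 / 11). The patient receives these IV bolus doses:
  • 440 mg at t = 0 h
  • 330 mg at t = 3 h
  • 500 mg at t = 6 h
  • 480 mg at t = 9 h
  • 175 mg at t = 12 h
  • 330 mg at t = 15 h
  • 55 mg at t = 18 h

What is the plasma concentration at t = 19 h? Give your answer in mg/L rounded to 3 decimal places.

1150.006 mg/L

k = ln 2 / 11 = 0.06301 per h
Dose 1 (440 mg at t=0 h): 440·exp(−0.06301·19) = 132.890 mg/L
Dose 2 (330 mg at t=3 h): 330·exp(−0.06301·16) = 120.407 mg/L
Dose 3 (500 mg at t=6 h): 500·exp(−0.06301·13) = 220.398 mg/L
Dose 4 (480 mg at t=9 h): 480·exp(−0.06301·10) = 255.610 mg/L
Dose 5 (175 mg at t=12 h): 175·exp(−0.06301·7) = 112.583 mg/L
Dose 6 (330 mg at t=15 h): 330·exp(−0.06301·4) = 256.477 mg/L
Dose 7 (55 mg at t=18 h): 55·exp(−0.06301·1) = 51.641 mg/L
C(19) = 132.890 + 120.407 + 220.398 + 255.610 + 112.583 + 256.477 + 51.641 = 1150.006 mg/L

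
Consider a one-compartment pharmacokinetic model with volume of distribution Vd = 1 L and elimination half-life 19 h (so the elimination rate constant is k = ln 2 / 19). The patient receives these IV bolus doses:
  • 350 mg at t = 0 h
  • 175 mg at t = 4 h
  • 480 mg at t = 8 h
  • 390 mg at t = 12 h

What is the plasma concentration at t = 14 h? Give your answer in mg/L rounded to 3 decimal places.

k = ln 2 / 19 = 0.03648 per h
Dose 1 (350 mg at t=0 h): 350·exp(−0.03648·14) = 210.018 mg/L
Dose 2 (175 mg at t=4 h): 175·exp(−0.03648·10) = 121.507 mg/L
Dose 3 (480 mg at t=8 h): 480·exp(−0.03648·6) = 385.637 mg/L
Dose 4 (390 mg at t=12 h): 390·exp(−0.03648·2) = 362.558 mg/L
C(14) = 210.018 + 121.507 + 385.637 + 362.558 = 1079.720 mg/L

1079.720 mg/L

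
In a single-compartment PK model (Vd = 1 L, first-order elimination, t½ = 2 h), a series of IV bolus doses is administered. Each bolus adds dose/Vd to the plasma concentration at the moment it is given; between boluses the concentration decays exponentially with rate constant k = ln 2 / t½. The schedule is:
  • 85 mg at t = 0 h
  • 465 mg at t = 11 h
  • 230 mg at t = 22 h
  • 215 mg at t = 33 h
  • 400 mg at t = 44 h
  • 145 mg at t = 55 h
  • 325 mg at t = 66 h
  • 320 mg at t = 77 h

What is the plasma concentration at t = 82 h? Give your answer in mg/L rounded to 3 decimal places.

k = ln 2 / 2 = 0.34657 per h
Dose 1 (85 mg at t=0 h): 85·exp(−0.34657·82) = 0.000 mg/L
Dose 2 (465 mg at t=11 h): 465·exp(−0.34657·71) = 0.000 mg/L
Dose 3 (230 mg at t=22 h): 230·exp(−0.34657·60) = 0.000 mg/L
Dose 4 (215 mg at t=33 h): 215·exp(−0.34657·49) = 0.000 mg/L
Dose 5 (400 mg at t=44 h): 400·exp(−0.34657·38) = 0.001 mg/L
Dose 6 (145 mg at t=55 h): 145·exp(−0.34657·27) = 0.013 mg/L
Dose 7 (325 mg at t=66 h): 325·exp(−0.34657·16) = 1.270 mg/L
Dose 8 (320 mg at t=77 h): 320·exp(−0.34657·5) = 56.569 mg/L
C(82) = 0.000 + 0.000 + 0.000 + 0.000 + 0.001 + 0.013 + 1.270 + 56.569 = 57.851 mg/L

57.851 mg/L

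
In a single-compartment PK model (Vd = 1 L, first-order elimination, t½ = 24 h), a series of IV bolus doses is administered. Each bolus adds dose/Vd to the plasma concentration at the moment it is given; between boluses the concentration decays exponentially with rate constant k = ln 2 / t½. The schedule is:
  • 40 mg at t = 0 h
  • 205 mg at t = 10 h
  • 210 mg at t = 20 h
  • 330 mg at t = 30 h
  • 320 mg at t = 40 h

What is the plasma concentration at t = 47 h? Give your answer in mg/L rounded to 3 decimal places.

640.389 mg/L

k = ln 2 / 24 = 0.02888 per h
Dose 1 (40 mg at t=0 h): 40·exp(−0.02888·47) = 10.293 mg/L
Dose 2 (205 mg at t=10 h): 205·exp(−0.02888·37) = 70.415 mg/L
Dose 3 (210 mg at t=20 h): 210·exp(−0.02888·27) = 96.285 mg/L
Dose 4 (330 mg at t=30 h): 330·exp(−0.02888·17) = 201.969 mg/L
Dose 5 (320 mg at t=40 h): 320·exp(−0.02888·7) = 261.426 mg/L
C(47) = 10.293 + 70.415 + 96.285 + 201.969 + 261.426 = 640.389 mg/L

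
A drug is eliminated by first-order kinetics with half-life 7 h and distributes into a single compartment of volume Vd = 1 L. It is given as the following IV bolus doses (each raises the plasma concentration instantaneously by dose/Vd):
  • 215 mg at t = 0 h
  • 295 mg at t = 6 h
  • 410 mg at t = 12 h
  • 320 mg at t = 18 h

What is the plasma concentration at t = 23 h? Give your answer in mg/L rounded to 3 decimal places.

k = ln 2 / 7 = 0.09902 per h
Dose 1 (215 mg at t=0 h): 215·exp(−0.09902·23) = 22.047 mg/L
Dose 2 (295 mg at t=6 h): 295·exp(−0.09902·17) = 54.796 mg/L
Dose 3 (410 mg at t=12 h): 410·exp(−0.09902·11) = 137.955 mg/L
Dose 4 (320 mg at t=18 h): 320·exp(−0.09902·5) = 195.042 mg/L
C(23) = 22.047 + 54.796 + 137.955 + 195.042 = 409.840 mg/L

409.840 mg/L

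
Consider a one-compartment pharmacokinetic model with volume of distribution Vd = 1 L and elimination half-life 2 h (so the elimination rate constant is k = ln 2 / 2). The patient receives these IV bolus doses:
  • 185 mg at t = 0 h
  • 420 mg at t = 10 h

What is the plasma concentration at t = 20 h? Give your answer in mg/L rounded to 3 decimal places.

k = ln 2 / 2 = 0.34657 per h
Dose 1 (185 mg at t=0 h): 185·exp(−0.34657·20) = 0.181 mg/L
Dose 2 (420 mg at t=10 h): 420·exp(−0.34657·10) = 13.125 mg/L
C(20) = 0.181 + 13.125 = 13.306 mg/L

13.306 mg/L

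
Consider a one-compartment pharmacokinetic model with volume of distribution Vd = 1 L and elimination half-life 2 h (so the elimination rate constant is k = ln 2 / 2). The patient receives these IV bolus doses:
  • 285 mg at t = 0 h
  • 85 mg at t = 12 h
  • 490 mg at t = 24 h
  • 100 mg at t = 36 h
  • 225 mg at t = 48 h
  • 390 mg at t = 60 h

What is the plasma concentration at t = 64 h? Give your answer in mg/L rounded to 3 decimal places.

98.385 mg/L

k = ln 2 / 2 = 0.34657 per h
Dose 1 (285 mg at t=0 h): 285·exp(−0.34657·64) = 0.000 mg/L
Dose 2 (85 mg at t=12 h): 85·exp(−0.34657·52) = 0.000 mg/L
Dose 3 (490 mg at t=24 h): 490·exp(−0.34657·40) = 0.000 mg/L
Dose 4 (100 mg at t=36 h): 100·exp(−0.34657·28) = 0.006 mg/L
Dose 5 (225 mg at t=48 h): 225·exp(−0.34657·16) = 0.879 mg/L
Dose 6 (390 mg at t=60 h): 390·exp(−0.34657·4) = 97.500 mg/L
C(64) = 0.000 + 0.000 + 0.000 + 0.006 + 0.879 + 97.500 = 98.385 mg/L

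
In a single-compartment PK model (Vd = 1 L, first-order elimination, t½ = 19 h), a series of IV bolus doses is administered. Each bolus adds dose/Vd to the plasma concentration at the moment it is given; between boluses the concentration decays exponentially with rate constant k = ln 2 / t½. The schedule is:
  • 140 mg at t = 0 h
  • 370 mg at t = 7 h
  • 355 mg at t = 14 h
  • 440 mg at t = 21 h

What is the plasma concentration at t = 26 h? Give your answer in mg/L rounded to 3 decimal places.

k = ln 2 / 19 = 0.03648 per h
Dose 1 (140 mg at t=0 h): 140·exp(−0.03648·26) = 54.224 mg/L
Dose 2 (370 mg at t=7 h): 370·exp(−0.03648·19) = 185.000 mg/L
Dose 3 (355 mg at t=14 h): 355·exp(−0.03648·12) = 229.142 mg/L
Dose 4 (440 mg at t=21 h): 440·exp(−0.03648·5) = 366.635 mg/L
C(26) = 54.224 + 185.000 + 229.142 + 366.635 = 835.001 mg/L

835.001 mg/L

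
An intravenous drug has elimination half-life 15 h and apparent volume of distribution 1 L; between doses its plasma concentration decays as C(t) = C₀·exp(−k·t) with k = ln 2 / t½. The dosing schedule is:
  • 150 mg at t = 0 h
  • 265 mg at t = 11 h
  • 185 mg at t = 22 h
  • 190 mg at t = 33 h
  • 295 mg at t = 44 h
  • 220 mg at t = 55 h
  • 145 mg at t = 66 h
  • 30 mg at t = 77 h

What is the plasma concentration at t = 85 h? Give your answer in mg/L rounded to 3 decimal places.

219.233 mg/L

k = ln 2 / 15 = 0.04621 per h
Dose 1 (150 mg at t=0 h): 150·exp(−0.04621·85) = 2.953 mg/L
Dose 2 (265 mg at t=11 h): 265·exp(−0.04621·74) = 8.673 mg/L
Dose 3 (185 mg at t=22 h): 185·exp(−0.04621·63) = 10.066 mg/L
Dose 4 (190 mg at t=33 h): 190·exp(−0.04621·52) = 17.186 mg/L
Dose 5 (295 mg at t=44 h): 295·exp(−0.04621·41) = 44.362 mg/L
Dose 6 (220 mg at t=55 h): 220·exp(−0.04621·30) = 55.000 mg/L
Dose 7 (145 mg at t=66 h): 145·exp(−0.04621·19) = 60.265 mg/L
Dose 8 (30 mg at t=77 h): 30·exp(−0.04621·8) = 20.729 mg/L
C(85) = 2.953 + 8.673 + 10.066 + 17.186 + 44.362 + 55.000 + 60.265 + 20.729 = 219.233 mg/L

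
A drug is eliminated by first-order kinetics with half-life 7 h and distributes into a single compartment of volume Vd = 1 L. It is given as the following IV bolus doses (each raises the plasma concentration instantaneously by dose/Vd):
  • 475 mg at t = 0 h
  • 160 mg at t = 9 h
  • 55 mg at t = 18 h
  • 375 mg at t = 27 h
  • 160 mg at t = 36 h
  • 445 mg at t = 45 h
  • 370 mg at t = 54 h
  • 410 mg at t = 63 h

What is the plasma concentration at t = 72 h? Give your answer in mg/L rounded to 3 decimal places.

270.961 mg/L

k = ln 2 / 7 = 0.09902 per h
Dose 1 (475 mg at t=0 h): 475·exp(−0.09902·72) = 0.381 mg/L
Dose 2 (160 mg at t=9 h): 160·exp(−0.09902·63) = 0.313 mg/L
Dose 3 (55 mg at t=18 h): 55·exp(−0.09902·54) = 0.262 mg/L
Dose 4 (375 mg at t=27 h): 375·exp(−0.09902·45) = 4.353 mg/L
Dose 5 (160 mg at t=36 h): 160·exp(−0.09902·36) = 4.529 mg/L
Dose 6 (445 mg at t=45 h): 445·exp(−0.09902·27) = 30.707 mg/L
Dose 7 (370 mg at t=54 h): 370·exp(−0.09902·18) = 62.248 mg/L
Dose 8 (410 mg at t=63 h): 410·exp(−0.09902·9) = 168.169 mg/L
C(72) = 0.381 + 0.313 + 0.262 + 4.353 + 4.529 + 30.707 + 62.248 + 168.169 = 270.961 mg/L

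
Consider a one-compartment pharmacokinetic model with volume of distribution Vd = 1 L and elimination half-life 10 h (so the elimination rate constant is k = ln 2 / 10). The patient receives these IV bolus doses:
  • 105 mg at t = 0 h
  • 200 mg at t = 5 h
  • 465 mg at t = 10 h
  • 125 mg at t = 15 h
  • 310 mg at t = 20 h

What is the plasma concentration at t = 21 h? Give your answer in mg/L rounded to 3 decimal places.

k = ln 2 / 10 = 0.06931 per h
Dose 1 (105 mg at t=0 h): 105·exp(−0.06931·21) = 24.492 mg/L
Dose 2 (200 mg at t=5 h): 200·exp(−0.06931·16) = 65.975 mg/L
Dose 3 (465 mg at t=10 h): 465·exp(−0.06931·11) = 216.930 mg/L
Dose 4 (125 mg at t=15 h): 125·exp(−0.06931·6) = 82.469 mg/L
Dose 5 (310 mg at t=20 h): 310·exp(−0.06931·1) = 289.240 mg/L
C(21) = 24.492 + 65.975 + 216.930 + 82.469 + 289.240 = 679.107 mg/L

679.107 mg/L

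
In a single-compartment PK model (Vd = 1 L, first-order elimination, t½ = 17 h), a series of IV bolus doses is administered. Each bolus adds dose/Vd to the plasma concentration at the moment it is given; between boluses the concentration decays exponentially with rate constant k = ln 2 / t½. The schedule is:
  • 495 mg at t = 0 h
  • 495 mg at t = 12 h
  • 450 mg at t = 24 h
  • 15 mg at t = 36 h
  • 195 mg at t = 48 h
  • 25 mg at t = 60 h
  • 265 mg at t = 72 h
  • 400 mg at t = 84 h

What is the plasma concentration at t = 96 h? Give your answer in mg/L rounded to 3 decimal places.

k = ln 2 / 17 = 0.04077 per h
Dose 1 (495 mg at t=0 h): 495·exp(−0.04077·96) = 9.878 mg/L
Dose 2 (495 mg at t=12 h): 495·exp(−0.04077·84) = 16.112 mg/L
Dose 3 (450 mg at t=24 h): 450·exp(−0.04077·72) = 23.893 mg/L
Dose 4 (15 mg at t=36 h): 15·exp(−0.04077·60) = 1.299 mg/L
Dose 5 (195 mg at t=48 h): 195·exp(−0.04077·48) = 27.547 mg/L
Dose 6 (25 mg at t=60 h): 25·exp(−0.04077·36) = 5.761 mg/L
Dose 7 (265 mg at t=72 h): 265·exp(−0.04077·24) = 99.601 mg/L
Dose 8 (400 mg at t=84 h): 400·exp(−0.04077·12) = 245.227 mg/L
C(96) = 9.878 + 16.112 + 23.893 + 1.299 + 27.547 + 5.761 + 99.601 + 245.227 = 429.317 mg/L

429.317 mg/L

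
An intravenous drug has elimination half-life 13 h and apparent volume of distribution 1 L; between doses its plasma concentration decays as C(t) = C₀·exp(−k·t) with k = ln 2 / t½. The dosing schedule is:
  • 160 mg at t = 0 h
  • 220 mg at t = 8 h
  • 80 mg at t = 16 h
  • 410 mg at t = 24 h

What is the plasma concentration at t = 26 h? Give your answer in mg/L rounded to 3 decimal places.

k = ln 2 / 13 = 0.05332 per h
Dose 1 (160 mg at t=0 h): 160·exp(−0.05332·26) = 40.000 mg/L
Dose 2 (220 mg at t=8 h): 220·exp(−0.05332·18) = 84.258 mg/L
Dose 3 (80 mg at t=16 h): 80·exp(−0.05332·10) = 46.938 mg/L
Dose 4 (410 mg at t=24 h): 410·exp(−0.05332·2) = 368.529 mg/L
C(26) = 40.000 + 84.258 + 46.938 + 368.529 = 539.725 mg/L

539.725 mg/L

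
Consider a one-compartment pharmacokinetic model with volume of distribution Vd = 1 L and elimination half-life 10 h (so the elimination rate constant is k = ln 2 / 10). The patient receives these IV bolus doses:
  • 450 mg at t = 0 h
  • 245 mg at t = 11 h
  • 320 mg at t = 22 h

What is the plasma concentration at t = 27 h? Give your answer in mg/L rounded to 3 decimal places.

376.346 mg/L

k = ln 2 / 10 = 0.06931 per h
Dose 1 (450 mg at t=0 h): 450·exp(−0.06931·27) = 69.252 mg/L
Dose 2 (245 mg at t=11 h): 245·exp(−0.06931·16) = 80.820 mg/L
Dose 3 (320 mg at t=22 h): 320·exp(−0.06931·5) = 226.274 mg/L
C(27) = 69.252 + 80.820 + 226.274 = 376.346 mg/L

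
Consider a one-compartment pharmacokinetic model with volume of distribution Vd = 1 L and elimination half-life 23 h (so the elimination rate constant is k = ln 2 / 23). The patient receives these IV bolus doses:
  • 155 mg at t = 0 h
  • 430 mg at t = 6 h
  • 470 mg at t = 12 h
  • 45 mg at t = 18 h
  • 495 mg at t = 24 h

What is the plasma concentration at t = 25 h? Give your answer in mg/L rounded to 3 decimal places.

1149.909 mg/L

k = ln 2 / 23 = 0.03014 per h
Dose 1 (155 mg at t=0 h): 155·exp(−0.03014·25) = 72.967 mg/L
Dose 2 (430 mg at t=6 h): 430·exp(−0.03014·19) = 242.545 mg/L
Dose 3 (470 mg at t=12 h): 470·exp(−0.03014·13) = 317.651 mg/L
Dose 4 (45 mg at t=18 h): 45·exp(−0.03014·7) = 36.441 mg/L
Dose 5 (495 mg at t=24 h): 495·exp(−0.03014·1) = 480.305 mg/L
C(25) = 72.967 + 242.545 + 317.651 + 36.441 + 480.305 = 1149.909 mg/L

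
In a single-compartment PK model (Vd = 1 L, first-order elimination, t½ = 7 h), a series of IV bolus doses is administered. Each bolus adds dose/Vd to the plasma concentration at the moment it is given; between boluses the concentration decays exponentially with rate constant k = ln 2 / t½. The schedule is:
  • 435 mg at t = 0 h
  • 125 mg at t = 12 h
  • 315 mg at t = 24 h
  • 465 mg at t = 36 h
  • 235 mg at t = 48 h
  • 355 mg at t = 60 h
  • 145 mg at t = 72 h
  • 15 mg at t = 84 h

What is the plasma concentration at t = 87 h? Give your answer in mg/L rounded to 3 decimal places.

k = ln 2 / 7 = 0.09902 per h
Dose 1 (435 mg at t=0 h): 435·exp(−0.09902·87) = 0.079 mg/L
Dose 2 (125 mg at t=12 h): 125·exp(−0.09902·75) = 0.074 mg/L
Dose 3 (315 mg at t=24 h): 315·exp(−0.09902·63) = 0.615 mg/L
Dose 4 (465 mg at t=36 h): 465·exp(−0.09902·51) = 2.980 mg/L
Dose 5 (235 mg at t=48 h): 235·exp(−0.09902·39) = 4.942 mg/L
Dose 6 (355 mg at t=60 h): 355·exp(−0.09902·27) = 24.497 mg/L
Dose 7 (145 mg at t=72 h): 145·exp(−0.09902·15) = 32.832 mg/L
Dose 8 (15 mg at t=84 h): 15·exp(−0.09902·3) = 11.145 mg/L
C(87) = 0.079 + 0.074 + 0.615 + 2.980 + 4.942 + 24.497 + 32.832 + 11.145 = 77.165 mg/L

77.165 mg/L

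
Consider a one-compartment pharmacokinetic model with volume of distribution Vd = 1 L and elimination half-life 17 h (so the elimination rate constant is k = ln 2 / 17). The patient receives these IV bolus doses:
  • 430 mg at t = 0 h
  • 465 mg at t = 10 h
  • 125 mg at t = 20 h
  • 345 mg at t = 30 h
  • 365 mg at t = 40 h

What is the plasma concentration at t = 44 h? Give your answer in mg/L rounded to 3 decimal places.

k = ln 2 / 17 = 0.04077 per h
Dose 1 (430 mg at t=0 h): 430·exp(−0.04077·44) = 71.504 mg/L
Dose 2 (465 mg at t=10 h): 465·exp(−0.04077·34) = 116.250 mg/L
Dose 3 (125 mg at t=20 h): 125·exp(−0.04077·24) = 46.981 mg/L
Dose 4 (345 mg at t=30 h): 345·exp(−0.04077·14) = 194.945 mg/L
Dose 5 (365 mg at t=40 h): 365·exp(−0.04077·4) = 310.072 mg/L
C(44) = 71.504 + 116.250 + 46.981 + 194.945 + 310.072 = 739.753 mg/L

739.753 mg/L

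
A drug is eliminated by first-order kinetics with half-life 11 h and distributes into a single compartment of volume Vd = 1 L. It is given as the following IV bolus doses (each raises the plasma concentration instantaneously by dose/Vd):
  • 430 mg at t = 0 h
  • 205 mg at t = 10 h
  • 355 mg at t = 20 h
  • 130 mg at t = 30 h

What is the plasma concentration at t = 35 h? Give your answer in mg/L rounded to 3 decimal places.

k = ln 2 / 11 = 0.06301 per h
Dose 1 (430 mg at t=0 h): 430·exp(−0.06301·35) = 47.386 mg/L
Dose 2 (205 mg at t=10 h): 205·exp(−0.06301·25) = 42.422 mg/L
Dose 3 (355 mg at t=20 h): 355·exp(−0.06301·15) = 137.954 mg/L
Dose 4 (130 mg at t=30 h): 130·exp(−0.06301·5) = 94.866 mg/L
C(35) = 47.386 + 42.422 + 137.954 + 94.866 = 322.628 mg/L

322.628 mg/L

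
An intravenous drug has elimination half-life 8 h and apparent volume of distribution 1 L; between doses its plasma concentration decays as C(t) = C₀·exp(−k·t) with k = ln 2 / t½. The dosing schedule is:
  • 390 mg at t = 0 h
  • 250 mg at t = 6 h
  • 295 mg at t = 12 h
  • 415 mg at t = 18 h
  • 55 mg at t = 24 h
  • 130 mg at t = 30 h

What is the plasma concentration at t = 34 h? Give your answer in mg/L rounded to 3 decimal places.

305.244 mg/L

k = ln 2 / 8 = 0.08664 per h
Dose 1 (390 mg at t=0 h): 390·exp(−0.08664·34) = 20.497 mg/L
Dose 2 (250 mg at t=6 h): 250·exp(−0.08664·28) = 22.097 mg/L
Dose 3 (295 mg at t=12 h): 295·exp(−0.08664·22) = 43.852 mg/L
Dose 4 (415 mg at t=18 h): 415·exp(−0.08664·16) = 103.750 mg/L
Dose 5 (55 mg at t=24 h): 55·exp(−0.08664·10) = 23.125 mg/L
Dose 6 (130 mg at t=30 h): 130·exp(−0.08664·4) = 91.924 mg/L
C(34) = 20.497 + 22.097 + 43.852 + 103.750 + 23.125 + 91.924 = 305.244 mg/L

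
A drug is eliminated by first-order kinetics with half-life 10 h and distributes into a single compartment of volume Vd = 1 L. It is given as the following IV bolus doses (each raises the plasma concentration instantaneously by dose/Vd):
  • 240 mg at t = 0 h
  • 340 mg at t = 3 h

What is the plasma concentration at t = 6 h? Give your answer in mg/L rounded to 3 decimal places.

434.507 mg/L

k = ln 2 / 10 = 0.06931 per h
Dose 1 (240 mg at t=0 h): 240·exp(−0.06931·6) = 158.341 mg/L
Dose 2 (340 mg at t=3 h): 340·exp(−0.06931·3) = 276.166 mg/L
C(6) = 158.341 + 276.166 = 434.507 mg/L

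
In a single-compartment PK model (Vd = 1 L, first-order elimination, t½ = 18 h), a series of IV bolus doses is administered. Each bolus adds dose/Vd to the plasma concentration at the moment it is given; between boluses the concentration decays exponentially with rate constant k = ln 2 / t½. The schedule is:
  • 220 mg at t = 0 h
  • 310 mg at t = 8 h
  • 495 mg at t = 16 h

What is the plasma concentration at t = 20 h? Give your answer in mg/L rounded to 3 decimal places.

k = ln 2 / 18 = 0.03851 per h
Dose 1 (220 mg at t=0 h): 220·exp(−0.03851·20) = 101.846 mg/L
Dose 2 (310 mg at t=8 h): 310·exp(−0.03851·12) = 195.288 mg/L
Dose 3 (495 mg at t=16 h): 495·exp(−0.03851·4) = 424.336 mg/L
C(20) = 101.846 + 195.288 + 424.336 = 721.470 mg/L

721.470 mg/L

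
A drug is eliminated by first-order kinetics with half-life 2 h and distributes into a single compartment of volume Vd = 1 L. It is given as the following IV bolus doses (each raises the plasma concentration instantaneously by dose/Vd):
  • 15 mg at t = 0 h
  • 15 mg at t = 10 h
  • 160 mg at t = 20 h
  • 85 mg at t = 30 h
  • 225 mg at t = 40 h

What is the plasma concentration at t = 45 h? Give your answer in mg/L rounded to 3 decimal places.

40.272 mg/L

k = ln 2 / 2 = 0.34657 per h
Dose 1 (15 mg at t=0 h): 15·exp(−0.34657·45) = 0.000 mg/L
Dose 2 (15 mg at t=10 h): 15·exp(−0.34657·35) = 0.000 mg/L
Dose 3 (160 mg at t=20 h): 160·exp(−0.34657·25) = 0.028 mg/L
Dose 4 (85 mg at t=30 h): 85·exp(−0.34657·15) = 0.470 mg/L
Dose 5 (225 mg at t=40 h): 225·exp(−0.34657·5) = 39.775 mg/L
C(45) = 0.000 + 0.000 + 0.028 + 0.470 + 39.775 = 40.272 mg/L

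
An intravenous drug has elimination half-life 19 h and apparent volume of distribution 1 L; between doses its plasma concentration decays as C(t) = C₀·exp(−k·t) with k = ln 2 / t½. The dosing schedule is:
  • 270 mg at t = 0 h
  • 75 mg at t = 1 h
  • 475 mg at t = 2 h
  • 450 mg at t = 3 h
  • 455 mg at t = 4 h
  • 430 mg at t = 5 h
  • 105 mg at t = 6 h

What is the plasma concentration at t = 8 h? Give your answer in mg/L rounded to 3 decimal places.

1892.598 mg/L

k = ln 2 / 19 = 0.03648 per h
Dose 1 (270 mg at t=0 h): 270·exp(−0.03648·8) = 201.657 mg/L
Dose 2 (75 mg at t=1 h): 75·exp(−0.03648·7) = 58.097 mg/L
Dose 3 (475 mg at t=2 h): 475·exp(−0.03648·6) = 381.620 mg/L
Dose 4 (450 mg at t=3 h): 450·exp(−0.03648·5) = 374.968 mg/L
Dose 5 (455 mg at t=4 h): 455·exp(−0.03648·4) = 393.221 mg/L
Dose 6 (430 mg at t=5 h): 430·exp(−0.03648·3) = 385.423 mg/L
Dose 7 (105 mg at t=6 h): 105·exp(−0.03648·2) = 97.612 mg/L
C(8) = 201.657 + 58.097 + 381.620 + 374.968 + 393.221 + 385.423 + 97.612 = 1892.598 mg/L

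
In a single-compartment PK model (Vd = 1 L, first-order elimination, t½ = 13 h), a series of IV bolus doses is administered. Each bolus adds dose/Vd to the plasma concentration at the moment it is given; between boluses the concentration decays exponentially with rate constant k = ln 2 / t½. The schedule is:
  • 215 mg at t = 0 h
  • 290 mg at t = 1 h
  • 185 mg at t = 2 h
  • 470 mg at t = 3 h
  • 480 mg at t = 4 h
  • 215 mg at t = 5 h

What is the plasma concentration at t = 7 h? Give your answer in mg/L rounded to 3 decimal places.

1482.365 mg/L

k = ln 2 / 13 = 0.05332 per h
Dose 1 (215 mg at t=0 h): 215·exp(−0.05332·7) = 148.029 mg/L
Dose 2 (290 mg at t=1 h): 290·exp(−0.05332·6) = 210.601 mg/L
Dose 3 (185 mg at t=2 h): 185·exp(−0.05332·5) = 141.707 mg/L
Dose 4 (470 mg at t=3 h): 470·exp(−0.05332·4) = 379.729 mg/L
Dose 5 (480 mg at t=4 h): 480·exp(−0.05332·3) = 409.047 mg/L
Dose 6 (215 mg at t=5 h): 215·exp(−0.05332·2) = 193.253 mg/L
C(7) = 148.029 + 210.601 + 141.707 + 379.729 + 409.047 + 193.253 = 1482.365 mg/L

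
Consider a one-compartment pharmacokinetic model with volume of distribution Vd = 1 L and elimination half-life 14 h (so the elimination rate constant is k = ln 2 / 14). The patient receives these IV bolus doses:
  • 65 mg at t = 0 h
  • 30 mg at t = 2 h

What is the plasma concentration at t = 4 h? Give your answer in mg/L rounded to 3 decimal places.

80.494 mg/L

k = ln 2 / 14 = 0.04951 per h
Dose 1 (65 mg at t=0 h): 65·exp(−0.04951·4) = 53.322 mg/L
Dose 2 (30 mg at t=2 h): 30·exp(−0.04951·2) = 27.172 mg/L
C(4) = 53.322 + 27.172 = 80.494 mg/L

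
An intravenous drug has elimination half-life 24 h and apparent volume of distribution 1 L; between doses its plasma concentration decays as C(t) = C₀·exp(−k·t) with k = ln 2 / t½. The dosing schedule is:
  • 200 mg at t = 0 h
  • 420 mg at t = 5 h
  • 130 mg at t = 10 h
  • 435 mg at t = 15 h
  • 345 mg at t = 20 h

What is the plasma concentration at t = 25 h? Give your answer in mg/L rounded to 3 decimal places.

1041.657 mg/L

k = ln 2 / 24 = 0.02888 per h
Dose 1 (200 mg at t=0 h): 200·exp(−0.02888·25) = 97.153 mg/L
Dose 2 (420 mg at t=5 h): 420·exp(−0.02888·20) = 235.717 mg/L
Dose 3 (130 mg at t=10 h): 130·exp(−0.02888·15) = 84.295 mg/L
Dose 4 (435 mg at t=15 h): 435·exp(−0.02888·10) = 325.882 mg/L
Dose 5 (345 mg at t=20 h): 345·exp(−0.02888·5) = 298.610 mg/L
C(25) = 97.153 + 235.717 + 84.295 + 325.882 + 298.610 = 1041.657 mg/L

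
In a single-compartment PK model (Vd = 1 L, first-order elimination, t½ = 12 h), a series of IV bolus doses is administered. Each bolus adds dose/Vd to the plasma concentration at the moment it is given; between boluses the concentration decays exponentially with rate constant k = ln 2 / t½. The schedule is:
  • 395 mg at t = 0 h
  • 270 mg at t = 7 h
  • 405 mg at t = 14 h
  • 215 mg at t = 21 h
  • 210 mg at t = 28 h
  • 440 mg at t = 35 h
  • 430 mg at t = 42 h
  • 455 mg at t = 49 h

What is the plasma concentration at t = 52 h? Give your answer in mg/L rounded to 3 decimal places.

k = ln 2 / 12 = 0.05776 per h
Dose 1 (395 mg at t=0 h): 395·exp(−0.05776·52) = 19.594 mg/L
Dose 2 (270 mg at t=7 h): 270·exp(−0.05776·45) = 20.068 mg/L
Dose 3 (405 mg at t=14 h): 405·exp(−0.05776·38) = 45.102 mg/L
Dose 4 (215 mg at t=21 h): 215·exp(−0.05776·31) = 35.874 mg/L
Dose 5 (210 mg at t=28 h): 210·exp(−0.05776·24) = 52.500 mg/L
Dose 6 (440 mg at t=35 h): 440·exp(−0.05776·17) = 164.814 mg/L
Dose 7 (430 mg at t=42 h): 430·exp(−0.05776·10) = 241.329 mg/L
Dose 8 (455 mg at t=49 h): 455·exp(−0.05776·3) = 382.608 mg/L
C(52) = 19.594 + 20.068 + 45.102 + 35.874 + 52.500 + 164.814 + 241.329 + 382.608 = 961.889 mg/L

961.889 mg/L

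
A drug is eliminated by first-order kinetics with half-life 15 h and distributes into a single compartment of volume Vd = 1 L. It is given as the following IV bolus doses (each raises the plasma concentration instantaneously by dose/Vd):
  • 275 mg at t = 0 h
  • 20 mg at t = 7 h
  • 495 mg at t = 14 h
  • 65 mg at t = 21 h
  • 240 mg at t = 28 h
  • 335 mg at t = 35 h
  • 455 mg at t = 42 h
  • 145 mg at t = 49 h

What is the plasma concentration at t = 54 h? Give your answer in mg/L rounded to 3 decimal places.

k = ln 2 / 15 = 0.04621 per h
Dose 1 (275 mg at t=0 h): 275·exp(−0.04621·54) = 22.679 mg/L
Dose 2 (20 mg at t=7 h): 20·exp(−0.04621·47) = 2.279 mg/L
Dose 3 (495 mg at t=14 h): 495·exp(−0.04621·40) = 77.958 mg/L
Dose 4 (65 mg at t=21 h): 65·exp(−0.04621·33) = 14.146 mg/L
Dose 5 (240 mg at t=28 h): 240·exp(−0.04621·26) = 72.182 mg/L
Dose 6 (335 mg at t=35 h): 335·exp(−0.04621·19) = 139.232 mg/L
Dose 7 (455 mg at t=42 h): 455·exp(−0.04621·12) = 261.329 mg/L
Dose 8 (145 mg at t=49 h): 145·exp(−0.04621·5) = 115.087 mg/L
C(54) = 22.679 + 2.279 + 77.958 + 14.146 + 72.182 + 139.232 + 261.329 + 115.087 = 704.892 mg/L

704.892 mg/L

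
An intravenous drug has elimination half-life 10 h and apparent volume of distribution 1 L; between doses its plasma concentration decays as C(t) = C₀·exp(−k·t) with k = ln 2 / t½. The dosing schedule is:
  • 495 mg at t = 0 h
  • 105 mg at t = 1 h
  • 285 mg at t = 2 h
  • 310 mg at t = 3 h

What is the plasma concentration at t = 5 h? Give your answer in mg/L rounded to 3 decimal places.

k = ln 2 / 10 = 0.06931 per h
Dose 1 (495 mg at t=0 h): 495·exp(−0.06931·5) = 350.018 mg/L
Dose 2 (105 mg at t=1 h): 105·exp(−0.06931·4) = 79.575 mg/L
Dose 3 (285 mg at t=2 h): 285·exp(−0.06931·3) = 231.492 mg/L
Dose 4 (310 mg at t=3 h): 310·exp(−0.06931·2) = 269.871 mg/L
C(5) = 350.018 + 79.575 + 231.492 + 269.871 = 930.956 mg/L

930.956 mg/L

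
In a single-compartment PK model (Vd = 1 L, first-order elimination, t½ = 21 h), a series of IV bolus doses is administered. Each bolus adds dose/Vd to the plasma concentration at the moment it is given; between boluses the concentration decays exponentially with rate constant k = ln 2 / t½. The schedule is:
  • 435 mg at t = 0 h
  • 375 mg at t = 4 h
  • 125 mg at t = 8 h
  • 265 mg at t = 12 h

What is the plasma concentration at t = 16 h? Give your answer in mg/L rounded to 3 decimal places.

837.098 mg/L

k = ln 2 / 21 = 0.03301 per h
Dose 1 (435 mg at t=0 h): 435·exp(−0.03301·16) = 256.527 mg/L
Dose 2 (375 mg at t=4 h): 375·exp(−0.03301·12) = 252.356 mg/L
Dose 3 (125 mg at t=8 h): 125·exp(−0.03301·8) = 95.991 mg/L
Dose 4 (265 mg at t=12 h): 265·exp(−0.03301·4) = 232.224 mg/L
C(16) = 256.527 + 252.356 + 95.991 + 232.224 = 837.098 mg/L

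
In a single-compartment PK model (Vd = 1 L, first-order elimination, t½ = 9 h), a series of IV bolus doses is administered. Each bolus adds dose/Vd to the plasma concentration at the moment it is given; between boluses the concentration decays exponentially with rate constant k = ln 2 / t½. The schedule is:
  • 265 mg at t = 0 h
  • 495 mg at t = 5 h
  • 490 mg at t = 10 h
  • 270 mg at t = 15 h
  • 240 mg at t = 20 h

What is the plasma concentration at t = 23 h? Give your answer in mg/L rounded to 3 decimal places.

685.165 mg/L

k = ln 2 / 9 = 0.07702 per h
Dose 1 (265 mg at t=0 h): 265·exp(−0.07702·23) = 45.076 mg/L
Dose 2 (495 mg at t=5 h): 495·exp(−0.07702·18) = 123.750 mg/L
Dose 3 (490 mg at t=10 h): 490·exp(−0.07702·13) = 180.042 mg/L
Dose 4 (270 mg at t=15 h): 270·exp(−0.07702·8) = 145.808 mg/L
Dose 5 (240 mg at t=20 h): 240·exp(−0.07702·3) = 190.488 mg/L
C(23) = 45.076 + 123.750 + 180.042 + 145.808 + 190.488 = 685.165 mg/L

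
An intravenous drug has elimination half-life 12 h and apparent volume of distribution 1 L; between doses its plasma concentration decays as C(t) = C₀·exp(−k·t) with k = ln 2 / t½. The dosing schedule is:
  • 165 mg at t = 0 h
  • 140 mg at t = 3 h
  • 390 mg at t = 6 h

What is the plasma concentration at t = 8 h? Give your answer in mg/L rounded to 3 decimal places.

k = ln 2 / 12 = 0.05776 per h
Dose 1 (165 mg at t=0 h): 165·exp(−0.05776·8) = 103.943 mg/L
Dose 2 (140 mg at t=3 h): 140·exp(−0.05776·5) = 104.881 mg/L
Dose 3 (390 mg at t=6 h): 390·exp(−0.05776·2) = 347.451 mg/L
C(8) = 103.943 + 104.881 + 347.451 = 556.275 mg/L

556.275 mg/L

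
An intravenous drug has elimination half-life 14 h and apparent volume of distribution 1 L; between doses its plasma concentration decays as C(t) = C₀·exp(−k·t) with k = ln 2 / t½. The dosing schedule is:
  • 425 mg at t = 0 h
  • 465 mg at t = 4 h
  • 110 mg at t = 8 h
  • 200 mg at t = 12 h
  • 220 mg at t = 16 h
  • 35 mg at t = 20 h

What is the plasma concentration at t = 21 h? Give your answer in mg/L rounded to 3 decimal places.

741.615 mg/L

k = ln 2 / 14 = 0.04951 per h
Dose 1 (425 mg at t=0 h): 425·exp(−0.04951·21) = 150.260 mg/L
Dose 2 (465 mg at t=4 h): 465·exp(−0.04951·17) = 200.409 mg/L
Dose 3 (110 mg at t=8 h): 110·exp(−0.04951·13) = 57.792 mg/L
Dose 4 (200 mg at t=12 h): 200·exp(−0.04951·9) = 128.089 mg/L
Dose 5 (220 mg at t=16 h): 220·exp(−0.04951·5) = 171.756 mg/L
Dose 6 (35 mg at t=20 h): 35·exp(−0.04951·1) = 33.309 mg/L
C(21) = 150.260 + 200.409 + 57.792 + 128.089 + 171.756 + 33.309 = 741.615 mg/L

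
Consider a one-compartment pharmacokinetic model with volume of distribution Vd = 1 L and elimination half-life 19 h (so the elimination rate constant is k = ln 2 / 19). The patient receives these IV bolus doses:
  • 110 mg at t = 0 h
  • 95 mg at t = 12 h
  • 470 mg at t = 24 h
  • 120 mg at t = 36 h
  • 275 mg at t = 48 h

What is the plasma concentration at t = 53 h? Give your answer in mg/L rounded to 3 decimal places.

494.053 mg/L

k = ln 2 / 19 = 0.03648 per h
Dose 1 (110 mg at t=0 h): 110·exp(−0.03648·53) = 15.910 mg/L
Dose 2 (95 mg at t=12 h): 95·exp(−0.03648·41) = 21.288 mg/L
Dose 3 (470 mg at t=24 h): 470·exp(−0.03648·29) = 163.167 mg/L
Dose 4 (120 mg at t=36 h): 120·exp(−0.03648·17) = 64.541 mg/L
Dose 5 (275 mg at t=48 h): 275·exp(−0.03648·5) = 229.147 mg/L
C(53) = 15.910 + 21.288 + 163.167 + 64.541 + 229.147 = 494.053 mg/L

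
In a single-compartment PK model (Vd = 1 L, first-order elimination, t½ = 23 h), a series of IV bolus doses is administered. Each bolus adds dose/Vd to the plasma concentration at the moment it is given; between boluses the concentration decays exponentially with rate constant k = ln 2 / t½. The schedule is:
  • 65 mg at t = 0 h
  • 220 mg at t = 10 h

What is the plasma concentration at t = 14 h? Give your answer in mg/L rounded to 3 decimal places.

k = ln 2 / 23 = 0.03014 per h
Dose 1 (65 mg at t=0 h): 65·exp(−0.03014·14) = 42.626 mg/L
Dose 2 (220 mg at t=10 h): 220·exp(−0.03014·4) = 195.016 mg/L
C(14) = 42.626 + 195.016 = 237.642 mg/L

237.642 mg/L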